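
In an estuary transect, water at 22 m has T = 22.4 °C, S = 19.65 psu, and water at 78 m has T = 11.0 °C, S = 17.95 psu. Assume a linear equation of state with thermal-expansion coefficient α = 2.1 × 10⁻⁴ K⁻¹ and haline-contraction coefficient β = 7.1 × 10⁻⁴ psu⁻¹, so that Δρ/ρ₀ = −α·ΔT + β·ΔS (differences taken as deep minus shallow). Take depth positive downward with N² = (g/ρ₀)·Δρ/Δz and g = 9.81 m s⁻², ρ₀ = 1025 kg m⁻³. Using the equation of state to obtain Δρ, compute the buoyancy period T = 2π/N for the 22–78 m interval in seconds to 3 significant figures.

ΔT = -11.4 K, ΔS = -1.70 psu (deep − shallow).
Δρ/ρ₀ = −αΔT + βΔS = 2.394 × 10⁻³ − 1.207 × 10⁻³ = 1.187 × 10⁻³, so Δρ ≈ 1.217 kg m⁻³.
N² = (g/ρ₀)·Δρ/Δz = g·(Δρ/ρ₀)/Δz = 9.81 × 1.187 × 10⁻³ / 56 = 2.0794 × 10⁻⁴ s⁻².
N = √(2.0794 × 10⁻⁴) = 0.014420 rad s⁻¹ → T = 2π/N = 435.73 s ≈ 436 s.

436 s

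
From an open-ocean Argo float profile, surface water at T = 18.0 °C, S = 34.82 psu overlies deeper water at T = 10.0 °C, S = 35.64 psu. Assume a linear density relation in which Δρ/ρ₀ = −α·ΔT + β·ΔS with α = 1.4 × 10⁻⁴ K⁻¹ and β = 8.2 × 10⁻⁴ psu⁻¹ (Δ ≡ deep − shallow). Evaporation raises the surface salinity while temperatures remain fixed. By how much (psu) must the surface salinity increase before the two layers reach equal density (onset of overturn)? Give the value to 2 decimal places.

Neutral buoyancy requires −α(T_deep − T_surf) + β(S_deep − S_surf′) = 0.
S_surf′ = S_deep − (α/β)·ΔT = 35.64 − (1.4 × 10⁻⁴/8.2 × 10⁻⁴)·(-8.0) = 37.0059 psu.
Increase required: 37.0059 − 34.82 = 2.1859 psu.

2.19 psu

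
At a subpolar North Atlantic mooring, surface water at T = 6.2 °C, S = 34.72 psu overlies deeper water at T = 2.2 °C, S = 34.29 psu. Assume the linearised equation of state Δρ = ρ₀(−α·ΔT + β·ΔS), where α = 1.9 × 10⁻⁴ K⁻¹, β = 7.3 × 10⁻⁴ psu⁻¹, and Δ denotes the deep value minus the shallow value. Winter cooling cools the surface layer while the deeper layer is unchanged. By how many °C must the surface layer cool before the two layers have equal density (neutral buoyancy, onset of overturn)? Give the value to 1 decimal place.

2.3 °C

Neutral buoyancy requires Δρ = 0, i.e. −α(T_deep − T_surf′) + β(S_deep − S_surf) = 0.
T_surf′ = T_deep − (β/α)·ΔS = 2.2 − (7.3 × 10⁻⁴/1.9 × 10⁻⁴)·(-0.43) = 3.852 °C.
Cooling required: 6.2 − (3.852) = 2.348 °C.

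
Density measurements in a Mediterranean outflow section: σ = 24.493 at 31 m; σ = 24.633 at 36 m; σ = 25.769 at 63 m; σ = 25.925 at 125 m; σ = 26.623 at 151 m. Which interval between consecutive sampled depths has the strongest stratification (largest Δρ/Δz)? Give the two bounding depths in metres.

36–63 m

Compute the density gradient over each adjacent pair:
  31–36 m: Δρ/Δz = 0.140/5 = 0.028 kg m⁻⁴
  36–63 m: Δρ/Δz = 1.136/27 = 0.042 kg m⁻⁴
  63–125 m: Δρ/Δz = 0.156/62 = 2.5 × 10⁻³ kg m⁻⁴
  125–151 m: Δρ/Δz = 0.698/26 = 0.027 kg m⁻⁴
The largest gradient is in the 36–63 m interval — the pycnocline.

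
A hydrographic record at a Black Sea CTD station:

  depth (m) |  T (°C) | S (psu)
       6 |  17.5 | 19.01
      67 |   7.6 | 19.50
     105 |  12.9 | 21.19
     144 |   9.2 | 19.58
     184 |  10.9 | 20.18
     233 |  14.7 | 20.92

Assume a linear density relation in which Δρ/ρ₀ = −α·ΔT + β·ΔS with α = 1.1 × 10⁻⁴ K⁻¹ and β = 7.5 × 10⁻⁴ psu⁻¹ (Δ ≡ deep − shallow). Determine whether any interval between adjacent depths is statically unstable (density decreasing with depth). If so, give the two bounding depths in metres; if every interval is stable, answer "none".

Evaluate Δρ/ρ₀ = −αΔT + βΔS across each adjacent pair:
  6–67 m: −αΔT+βΔS = −(1.1 × 10⁻⁴)(-9.9)+(7.5 × 10⁻⁴)(+0.49) = 1.5 × 10⁻³ → stable
  67–105 m: −αΔT+βΔS = −(1.1 × 10⁻⁴)(+5.3)+(7.5 × 10⁻⁴)(+1.69) = 6.8 × 10⁻⁴ → stable
  105–144 m: −αΔT+βΔS = −(1.1 × 10⁻⁴)(-3.7)+(7.5 × 10⁻⁴)(-1.61) = -8.0 × 10⁻⁴ → UNSTABLE
  144–184 m: −αΔT+βΔS = −(1.1 × 10⁻⁴)(+1.7)+(7.5 × 10⁻⁴)(+0.60) = 2.6 × 10⁻⁴ → stable
  184–233 m: −αΔT+βΔS = −(1.1 × 10⁻⁴)(+3.8)+(7.5 × 10⁻⁴)(+0.74) = 1.4 × 10⁻⁴ → stable
The 105–144 m interval has Δρ < 0: lighter water underlies denser water.

105–144 m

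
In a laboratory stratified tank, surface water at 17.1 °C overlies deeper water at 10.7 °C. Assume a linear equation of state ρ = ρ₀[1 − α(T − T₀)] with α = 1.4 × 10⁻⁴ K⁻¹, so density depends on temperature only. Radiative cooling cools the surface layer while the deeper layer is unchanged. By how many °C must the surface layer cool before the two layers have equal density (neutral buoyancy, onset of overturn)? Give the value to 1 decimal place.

With temperature the only control, equal density requires T_surf′ = T_deep.
T_surf′ = 10.7 °C.
Cooling required: 17.1 − 10.7 = 6.4 °C.

6.4 °C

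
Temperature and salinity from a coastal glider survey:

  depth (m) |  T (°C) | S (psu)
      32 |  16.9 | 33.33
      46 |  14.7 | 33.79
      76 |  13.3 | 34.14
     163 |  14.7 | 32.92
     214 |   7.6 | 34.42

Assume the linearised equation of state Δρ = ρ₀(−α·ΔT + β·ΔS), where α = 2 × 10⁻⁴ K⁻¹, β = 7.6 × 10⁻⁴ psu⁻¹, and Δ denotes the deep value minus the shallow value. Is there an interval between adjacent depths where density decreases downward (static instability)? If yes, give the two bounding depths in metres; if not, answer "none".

Evaluate Δρ/ρ₀ = −αΔT + βΔS across each adjacent pair:
  32–46 m: −αΔT+βΔS = −(2 × 10⁻⁴)(-2.2)+(7.6 × 10⁻⁴)(+0.46) = 7.9 × 10⁻⁴ → stable
  46–76 m: −αΔT+βΔS = −(2 × 10⁻⁴)(-1.4)+(7.6 × 10⁻⁴)(+0.35) = 5.5 × 10⁻⁴ → stable
  76–163 m: −αΔT+βΔS = −(2 × 10⁻⁴)(+1.4)+(7.6 × 10⁻⁴)(-1.22) = -1.2 × 10⁻³ → UNSTABLE
  163–214 m: −αΔT+βΔS = −(2 × 10⁻⁴)(-7.1)+(7.6 × 10⁻⁴)(+1.50) = 2.6 × 10⁻³ → stable
The 76–163 m interval has Δρ < 0: lighter water underlies denser water.

76–163 m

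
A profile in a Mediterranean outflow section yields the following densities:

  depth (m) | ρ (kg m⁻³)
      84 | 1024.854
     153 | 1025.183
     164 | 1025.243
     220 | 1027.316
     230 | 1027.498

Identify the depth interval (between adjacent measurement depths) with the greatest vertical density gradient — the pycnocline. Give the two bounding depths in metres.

164–220 m

Compute the density gradient over each adjacent pair:
  84–153 m: Δρ/Δz = 0.329/69 = 4.8 × 10⁻³ kg m⁻⁴
  153–164 m: Δρ/Δz = 0.060/11 = 5.5 × 10⁻³ kg m⁻⁴
  164–220 m: Δρ/Δz = 2.073/56 = 0.037 kg m⁻⁴
  220–230 m: Δρ/Δz = 0.182/10 = 0.018 kg m⁻⁴
The largest gradient is in the 164–220 m interval — the pycnocline.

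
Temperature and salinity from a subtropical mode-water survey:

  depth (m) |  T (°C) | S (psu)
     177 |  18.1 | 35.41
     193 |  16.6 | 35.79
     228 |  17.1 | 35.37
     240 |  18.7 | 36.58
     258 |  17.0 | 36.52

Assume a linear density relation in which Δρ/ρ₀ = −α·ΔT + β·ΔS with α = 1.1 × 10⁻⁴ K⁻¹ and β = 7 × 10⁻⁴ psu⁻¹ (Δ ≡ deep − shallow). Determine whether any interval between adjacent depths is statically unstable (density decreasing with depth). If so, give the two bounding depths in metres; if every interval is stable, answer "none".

193–228 m

Evaluate Δρ/ρ₀ = −αΔT + βΔS across each adjacent pair:
  177–193 m: −αΔT+βΔS = −(1.1 × 10⁻⁴)(-1.5)+(7 × 10⁻⁴)(+0.38) = 4.3 × 10⁻⁴ → stable
  193–228 m: −αΔT+βΔS = −(1.1 × 10⁻⁴)(+0.5)+(7 × 10⁻⁴)(-0.42) = -3.5 × 10⁻⁴ → UNSTABLE
  228–240 m: −αΔT+βΔS = −(1.1 × 10⁻⁴)(+1.6)+(7 × 10⁻⁴)(+1.21) = 6.7 × 10⁻⁴ → stable
  240–258 m: −αΔT+βΔS = −(1.1 × 10⁻⁴)(-1.7)+(7 × 10⁻⁴)(-0.06) = 1.5 × 10⁻⁴ → stable
The 193–228 m interval has Δρ < 0: lighter water underlies denser water.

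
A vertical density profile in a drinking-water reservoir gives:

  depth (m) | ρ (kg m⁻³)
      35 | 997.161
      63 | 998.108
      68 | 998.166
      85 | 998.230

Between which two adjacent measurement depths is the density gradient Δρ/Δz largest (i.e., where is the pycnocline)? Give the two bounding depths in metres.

Compute the density gradient over each adjacent pair:
  35–63 m: Δρ/Δz = 0.947/28 = 0.034 kg m⁻⁴
  63–68 m: Δρ/Δz = 0.058/5 = 0.012 kg m⁻⁴
  68–85 m: Δρ/Δz = 0.064/17 = 3.8 × 10⁻³ kg m⁻⁴
The largest gradient is in the 35–63 m interval — the pycnocline.

35–63 m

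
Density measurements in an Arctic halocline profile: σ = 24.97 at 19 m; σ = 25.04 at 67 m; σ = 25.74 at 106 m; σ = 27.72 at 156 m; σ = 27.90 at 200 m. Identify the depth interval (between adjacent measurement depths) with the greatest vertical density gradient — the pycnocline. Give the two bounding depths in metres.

106–156 m

Compute the density gradient over each adjacent pair:
  19–67 m: Δρ/Δz = 0.07/48 = 1.5 × 10⁻³ kg m⁻⁴
  67–106 m: Δρ/Δz = 0.70/39 = 0.018 kg m⁻⁴
  106–156 m: Δρ/Δz = 1.98/50 = 0.040 kg m⁻⁴
  156–200 m: Δρ/Δz = 0.18/44 = 4.1 × 10⁻³ kg m⁻⁴
The largest gradient is in the 106–156 m interval — the pycnocline.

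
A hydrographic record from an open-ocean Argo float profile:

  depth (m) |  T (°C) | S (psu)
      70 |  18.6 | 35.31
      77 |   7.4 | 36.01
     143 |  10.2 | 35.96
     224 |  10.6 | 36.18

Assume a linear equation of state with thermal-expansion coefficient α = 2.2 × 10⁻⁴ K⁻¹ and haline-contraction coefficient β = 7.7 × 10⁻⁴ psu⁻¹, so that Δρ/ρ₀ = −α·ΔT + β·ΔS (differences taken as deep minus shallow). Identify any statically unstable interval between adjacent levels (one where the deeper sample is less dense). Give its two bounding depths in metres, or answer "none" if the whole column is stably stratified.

Evaluate Δρ/ρ₀ = −αΔT + βΔS across each adjacent pair:
  70–77 m: −αΔT+βΔS = −(2.2 × 10⁻⁴)(-11.2)+(7.7 × 10⁻⁴)(+0.70) = 3.0 × 10⁻³ → stable
  77–143 m: −αΔT+βΔS = −(2.2 × 10⁻⁴)(+2.8)+(7.7 × 10⁻⁴)(-0.05) = -6.5 × 10⁻⁴ → UNSTABLE
  143–224 m: −αΔT+βΔS = −(2.2 × 10⁻⁴)(+0.4)+(7.7 × 10⁻⁴)(+0.22) = 8.1 × 10⁻⁵ → stable
The 77–143 m interval has Δρ < 0: lighter water underlies denser water.

77–143 m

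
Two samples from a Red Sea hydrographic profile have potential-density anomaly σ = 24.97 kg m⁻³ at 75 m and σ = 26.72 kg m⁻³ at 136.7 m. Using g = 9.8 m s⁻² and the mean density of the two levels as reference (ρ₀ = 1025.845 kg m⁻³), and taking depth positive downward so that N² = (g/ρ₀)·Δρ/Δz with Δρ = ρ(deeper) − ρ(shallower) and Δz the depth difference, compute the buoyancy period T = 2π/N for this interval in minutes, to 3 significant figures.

Δρ = 1026.72 − 1024.97 = 1.75 kg m⁻³ over Δz = 136.7 − 75 = 61.7 m.
N² = (9.8/1025.845) × (1.75/61.7) = 2.7096 × 10⁻⁴ s⁻².
N = √(2.7096 × 10⁻⁴) = 0.016461 rad s⁻¹, so T = 2π/N = 381.70 s = 6.3617 min ≈ 6.36 min.

6.36 min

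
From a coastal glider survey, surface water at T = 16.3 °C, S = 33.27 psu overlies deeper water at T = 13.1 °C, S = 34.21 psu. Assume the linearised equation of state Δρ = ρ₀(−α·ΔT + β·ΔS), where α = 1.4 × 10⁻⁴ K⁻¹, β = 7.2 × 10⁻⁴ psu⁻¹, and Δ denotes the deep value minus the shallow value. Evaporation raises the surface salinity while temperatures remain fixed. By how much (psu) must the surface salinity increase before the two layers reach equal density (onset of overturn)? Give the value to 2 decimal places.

Neutral buoyancy requires −α(T_deep − T_surf) + β(S_deep − S_surf′) = 0.
S_surf′ = S_deep − (α/β)·ΔT = 34.21 − (1.4 × 10⁻⁴/7.2 × 10⁻⁴)·(-3.2) = 34.8322 psu.
Increase required: 34.8322 − 33.27 = 1.5622 psu.

1.56 psu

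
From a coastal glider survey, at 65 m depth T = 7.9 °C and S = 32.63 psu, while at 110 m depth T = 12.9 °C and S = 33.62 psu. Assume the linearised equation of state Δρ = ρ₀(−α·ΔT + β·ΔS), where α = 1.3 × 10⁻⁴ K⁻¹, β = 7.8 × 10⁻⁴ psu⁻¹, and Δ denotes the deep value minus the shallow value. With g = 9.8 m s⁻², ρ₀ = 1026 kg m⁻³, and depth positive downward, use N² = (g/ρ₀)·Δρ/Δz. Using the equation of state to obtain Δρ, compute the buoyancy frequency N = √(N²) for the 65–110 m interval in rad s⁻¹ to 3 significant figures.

ΔT = +5.0 K, ΔS = +0.99 psu (deep − shallow).
Δρ/ρ₀ = −αΔT + βΔS = -6.50 × 10⁻⁴ + 7.722 × 10⁻⁴ = 1.222 × 10⁻⁴, so Δρ ≈ 0.1254 kg m⁻³.
N² = (g/ρ₀)·Δρ/Δz = g·(Δρ/ρ₀)/Δz = 9.8 × 1.222 × 10⁻⁴ / 45 = 2.6612 × 10⁻⁵ s⁻².
N = √(2.6612 × 10⁻⁵) = 5.1587 × 10⁻³ rad s⁻¹ ≈ 5.16 × 10⁻³ rad s⁻¹.

5.16 × 10⁻³ rad s⁻¹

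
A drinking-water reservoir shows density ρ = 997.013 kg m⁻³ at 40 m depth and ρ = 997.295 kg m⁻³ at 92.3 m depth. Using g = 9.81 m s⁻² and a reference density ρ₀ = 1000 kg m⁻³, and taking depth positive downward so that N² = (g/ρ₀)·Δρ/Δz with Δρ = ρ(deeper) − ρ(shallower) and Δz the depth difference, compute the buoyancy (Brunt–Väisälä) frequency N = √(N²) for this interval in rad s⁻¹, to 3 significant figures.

7.27 × 10⁻³ rad s⁻¹

Δρ = 997.295 − 997.013 = 0.282 kg m⁻³ over Δz = 92.3 − 40 = 52.3 m.
N² = (9.81/1000) × (0.282/52.3) = 5.2895 × 10⁻⁵ s⁻².
N = √(5.2895 × 10⁻⁵) = 7.2729 × 10⁻³ rad s⁻¹ ≈ 7.27 × 10⁻³ rad s⁻¹.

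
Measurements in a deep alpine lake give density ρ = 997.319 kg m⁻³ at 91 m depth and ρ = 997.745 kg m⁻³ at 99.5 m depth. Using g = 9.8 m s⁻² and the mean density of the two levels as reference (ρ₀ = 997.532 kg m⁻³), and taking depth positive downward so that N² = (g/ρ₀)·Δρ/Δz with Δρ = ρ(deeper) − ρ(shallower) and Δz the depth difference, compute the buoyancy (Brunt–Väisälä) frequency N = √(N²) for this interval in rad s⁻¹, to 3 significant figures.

Δρ = 997.745 − 997.319 = 0.426 kg m⁻³ over Δz = 99.5 − 91 = 8.5 m.
N² = (9.8/997.532) × (0.426/8.5) = 4.9237 × 10⁻⁴ s⁻².
N = √(4.9237 × 10⁻⁴) = 0.022189 rad s⁻¹ ≈ 0.0222 rad s⁻¹.

0.0222 rad s⁻¹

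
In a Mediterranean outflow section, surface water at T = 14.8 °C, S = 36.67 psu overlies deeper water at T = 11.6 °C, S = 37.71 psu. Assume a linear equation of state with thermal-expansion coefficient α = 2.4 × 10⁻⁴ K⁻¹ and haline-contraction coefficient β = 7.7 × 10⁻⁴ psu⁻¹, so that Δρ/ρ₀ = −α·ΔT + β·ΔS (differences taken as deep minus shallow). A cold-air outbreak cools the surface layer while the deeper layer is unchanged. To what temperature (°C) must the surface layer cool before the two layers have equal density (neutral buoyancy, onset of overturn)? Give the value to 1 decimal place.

8.3 °C

Neutral buoyancy requires Δρ = 0, i.e. −α(T_deep − T_surf′) + β(S_deep − S_surf) = 0.
T_surf′ = T_deep − (β/α)·ΔS = 11.6 − (7.7 × 10⁻⁴/2.4 × 10⁻⁴)·(+1.04) = 8.263 °C.
Cooling required: 14.8 − (8.263) = 6.537 °C.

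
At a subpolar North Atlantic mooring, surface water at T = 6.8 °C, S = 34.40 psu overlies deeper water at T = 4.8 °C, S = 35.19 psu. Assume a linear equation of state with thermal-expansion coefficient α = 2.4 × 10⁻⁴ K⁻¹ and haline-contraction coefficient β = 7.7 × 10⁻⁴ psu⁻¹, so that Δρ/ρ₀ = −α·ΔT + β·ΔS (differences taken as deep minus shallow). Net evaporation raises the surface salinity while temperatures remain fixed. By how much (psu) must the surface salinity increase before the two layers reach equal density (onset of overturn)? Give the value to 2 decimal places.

1.41 psu

Neutral buoyancy requires −α(T_deep − T_surf) + β(S_deep − S_surf′) = 0.
S_surf′ = S_deep − (α/β)·ΔT = 35.19 − (2.4 × 10⁻⁴/7.7 × 10⁻⁴)·(-2.0) = 35.8134 psu.
Increase required: 35.8134 − 34.40 = 1.4134 psu.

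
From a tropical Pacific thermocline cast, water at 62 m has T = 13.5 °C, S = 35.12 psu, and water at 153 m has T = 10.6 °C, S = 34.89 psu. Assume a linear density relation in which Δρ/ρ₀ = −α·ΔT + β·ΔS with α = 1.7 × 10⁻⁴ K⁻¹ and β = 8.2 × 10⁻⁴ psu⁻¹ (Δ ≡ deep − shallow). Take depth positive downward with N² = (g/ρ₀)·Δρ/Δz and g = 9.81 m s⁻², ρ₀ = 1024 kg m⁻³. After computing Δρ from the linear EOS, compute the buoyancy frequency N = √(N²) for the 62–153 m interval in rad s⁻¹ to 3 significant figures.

ΔT = -2.9 K, ΔS = -0.23 psu (deep − shallow).
Δρ/ρ₀ = −αΔT + βΔS = 4.93 × 10⁻⁴ − 1.886 × 10⁻⁴ = 3.044 × 10⁻⁴, so Δρ ≈ 0.3117 kg m⁻³.
N² = (g/ρ₀)·Δρ/Δz = g·(Δρ/ρ₀)/Δz = 9.81 × 3.044 × 10⁻⁴ / 91 = 3.2815 × 10⁻⁵ s⁻².
N = √(3.2815 × 10⁻⁵) = 5.7284 × 10⁻³ rad s⁻¹ ≈ 5.73 × 10⁻³ rad s⁻¹.

5.73 × 10⁻³ rad s⁻¹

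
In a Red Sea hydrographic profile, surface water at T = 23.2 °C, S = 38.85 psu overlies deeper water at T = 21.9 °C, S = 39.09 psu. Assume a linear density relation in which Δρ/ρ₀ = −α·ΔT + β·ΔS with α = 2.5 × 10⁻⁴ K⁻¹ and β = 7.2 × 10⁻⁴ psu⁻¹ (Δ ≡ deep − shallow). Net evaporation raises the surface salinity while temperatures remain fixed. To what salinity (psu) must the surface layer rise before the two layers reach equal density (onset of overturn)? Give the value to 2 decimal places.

39.54 psu

Neutral buoyancy requires −α(T_deep − T_surf) + β(S_deep − S_surf′) = 0.
S_surf′ = S_deep − (α/β)·ΔT = 39.09 − (2.5 × 10⁻⁴/7.2 × 10⁻⁴)·(-1.3) = 39.5414 psu.
Increase required: 39.5414 − 38.85 = 0.6914 psu.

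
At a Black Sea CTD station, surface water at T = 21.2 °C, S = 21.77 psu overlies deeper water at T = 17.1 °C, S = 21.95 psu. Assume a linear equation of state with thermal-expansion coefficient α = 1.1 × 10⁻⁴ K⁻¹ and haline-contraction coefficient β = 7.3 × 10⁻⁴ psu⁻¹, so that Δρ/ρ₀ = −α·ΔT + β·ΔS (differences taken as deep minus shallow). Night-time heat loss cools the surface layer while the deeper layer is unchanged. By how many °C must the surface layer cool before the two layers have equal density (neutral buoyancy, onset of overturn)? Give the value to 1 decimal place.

5.3 °C

Neutral buoyancy requires Δρ = 0, i.e. −α(T_deep − T_surf′) + β(S_deep − S_surf) = 0.
T_surf′ = T_deep − (β/α)·ΔS = 17.1 − (7.3 × 10⁻⁴/1.1 × 10⁻⁴)·(+0.18) = 15.905 °C.
Cooling required: 21.2 − (15.905) = 5.295 °C.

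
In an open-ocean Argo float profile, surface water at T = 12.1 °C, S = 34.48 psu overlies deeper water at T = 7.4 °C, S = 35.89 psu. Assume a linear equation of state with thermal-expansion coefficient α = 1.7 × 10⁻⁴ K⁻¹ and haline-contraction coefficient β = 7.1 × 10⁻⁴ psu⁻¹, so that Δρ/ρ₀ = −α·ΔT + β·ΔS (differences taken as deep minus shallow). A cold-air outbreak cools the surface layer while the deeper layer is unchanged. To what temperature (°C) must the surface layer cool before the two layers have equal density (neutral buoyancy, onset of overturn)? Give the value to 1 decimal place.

Neutral buoyancy requires Δρ = 0, i.e. −α(T_deep − T_surf′) + β(S_deep − S_surf) = 0.
T_surf′ = T_deep − (β/α)·ΔS = 7.4 − (7.1 × 10⁻⁴/1.7 × 10⁻⁴)·(+1.41) = 1.511 °C.
Cooling required: 12.1 − (1.511) = 10.589 °C.

1.5 °C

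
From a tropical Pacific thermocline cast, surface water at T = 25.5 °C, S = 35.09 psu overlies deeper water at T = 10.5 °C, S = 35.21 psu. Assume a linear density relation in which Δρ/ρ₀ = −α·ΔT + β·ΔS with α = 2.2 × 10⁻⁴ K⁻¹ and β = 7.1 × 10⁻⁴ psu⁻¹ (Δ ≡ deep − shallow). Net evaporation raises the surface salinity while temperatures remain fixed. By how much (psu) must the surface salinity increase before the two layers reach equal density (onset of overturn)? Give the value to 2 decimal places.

Neutral buoyancy requires −α(T_deep − T_surf) + β(S_deep − S_surf′) = 0.
S_surf′ = S_deep − (α/β)·ΔT = 35.21 − (2.2 × 10⁻⁴/7.1 × 10⁻⁴)·(-15.0) = 39.8579 psu.
Increase required: 39.8579 − 35.09 = 4.7679 psu.

4.77 psu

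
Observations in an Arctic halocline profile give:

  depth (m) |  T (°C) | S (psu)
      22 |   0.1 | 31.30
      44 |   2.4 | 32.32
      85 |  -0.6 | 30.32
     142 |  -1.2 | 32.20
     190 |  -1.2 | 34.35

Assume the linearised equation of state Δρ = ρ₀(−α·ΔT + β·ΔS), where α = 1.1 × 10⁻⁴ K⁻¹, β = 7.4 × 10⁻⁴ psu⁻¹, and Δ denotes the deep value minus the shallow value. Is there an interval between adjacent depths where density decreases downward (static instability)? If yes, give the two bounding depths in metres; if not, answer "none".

Evaluate Δρ/ρ₀ = −αΔT + βΔS across each adjacent pair:
  22–44 m: −αΔT+βΔS = −(1.1 × 10⁻⁴)(+2.3)+(7.4 × 10⁻⁴)(+1.02) = 5.0 × 10⁻⁴ → stable
  44–85 m: −αΔT+βΔS = −(1.1 × 10⁻⁴)(-3.0)+(7.4 × 10⁻⁴)(-2.00) = -1.1 × 10⁻³ → UNSTABLE
  85–142 m: −αΔT+βΔS = −(1.1 × 10⁻⁴)(-0.6)+(7.4 × 10⁻⁴)(+1.88) = 1.5 × 10⁻³ → stable
  142–190 m: −αΔT+βΔS = −(1.1 × 10⁻⁴)(+0.0)+(7.4 × 10⁻⁴)(+2.15) = 1.6 × 10⁻³ → stable
The 44–85 m interval has Δρ < 0: lighter water underlies denser water.

44–85 m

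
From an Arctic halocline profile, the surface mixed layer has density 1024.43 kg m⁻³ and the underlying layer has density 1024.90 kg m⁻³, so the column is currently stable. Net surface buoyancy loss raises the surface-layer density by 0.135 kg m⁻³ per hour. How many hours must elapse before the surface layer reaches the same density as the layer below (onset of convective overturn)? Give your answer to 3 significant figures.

3.48 hours

Density deficit of the surface layer: 1024.90 − 1024.43 = 0.47 kg m⁻³.
Required change = 0.47 / 0.135 = 3.48 hours.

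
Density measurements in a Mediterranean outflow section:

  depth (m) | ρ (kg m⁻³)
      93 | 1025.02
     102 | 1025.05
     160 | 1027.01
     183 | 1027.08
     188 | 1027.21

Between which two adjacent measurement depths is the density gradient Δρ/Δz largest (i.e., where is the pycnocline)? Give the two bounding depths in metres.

Compute the density gradient over each adjacent pair:
  93–102 m: Δρ/Δz = 0.03/9 = 3.3 × 10⁻³ kg m⁻⁴
  102–160 m: Δρ/Δz = 1.96/58 = 0.034 kg m⁻⁴
  160–183 m: Δρ/Δz = 0.07/23 = 3.0 × 10⁻³ kg m⁻⁴
  183–188 m: Δρ/Δz = 0.13/5 = 0.026 kg m⁻⁴
The largest gradient is in the 102–160 m interval — the pycnocline.

102–160 m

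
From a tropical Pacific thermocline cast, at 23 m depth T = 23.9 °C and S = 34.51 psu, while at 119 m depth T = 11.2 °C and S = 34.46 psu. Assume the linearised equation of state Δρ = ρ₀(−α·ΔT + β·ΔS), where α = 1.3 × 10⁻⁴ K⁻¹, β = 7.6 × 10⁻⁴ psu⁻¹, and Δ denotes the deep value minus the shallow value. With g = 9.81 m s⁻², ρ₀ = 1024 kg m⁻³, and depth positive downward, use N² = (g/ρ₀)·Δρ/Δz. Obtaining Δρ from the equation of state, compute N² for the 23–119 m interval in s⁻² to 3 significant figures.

1.65 × 10⁻⁴ s⁻²

ΔT = -12.7 K, ΔS = -0.05 psu (deep − shallow).
Δρ/ρ₀ = −αΔT + βΔS = 1.651 × 10⁻³ − 3.80 × 10⁻⁵ = 1.613 × 10⁻³, so Δρ ≈ 1.652 kg m⁻³.
N² = (g/ρ₀)·Δρ/Δz = g·(Δρ/ρ₀)/Δz = 9.81 × 1.613 × 10⁻³ / 96 = 1.6483 × 10⁻⁴ s⁻² ≈ 1.65 × 10⁻⁴ s⁻².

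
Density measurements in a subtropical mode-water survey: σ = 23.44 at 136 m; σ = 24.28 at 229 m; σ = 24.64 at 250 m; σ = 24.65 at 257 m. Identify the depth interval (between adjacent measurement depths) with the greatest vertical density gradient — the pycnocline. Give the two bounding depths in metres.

Compute the density gradient over each adjacent pair:
  136–229 m: Δρ/Δz = 0.84/93 = 9.0 × 10⁻³ kg m⁻⁴
  229–250 m: Δρ/Δz = 0.36/21 = 0.017 kg m⁻⁴
  250–257 m: Δρ/Δz = 0.01/7 = 1.4 × 10⁻³ kg m⁻⁴
The largest gradient is in the 229–250 m interval — the pycnocline.

229–250 m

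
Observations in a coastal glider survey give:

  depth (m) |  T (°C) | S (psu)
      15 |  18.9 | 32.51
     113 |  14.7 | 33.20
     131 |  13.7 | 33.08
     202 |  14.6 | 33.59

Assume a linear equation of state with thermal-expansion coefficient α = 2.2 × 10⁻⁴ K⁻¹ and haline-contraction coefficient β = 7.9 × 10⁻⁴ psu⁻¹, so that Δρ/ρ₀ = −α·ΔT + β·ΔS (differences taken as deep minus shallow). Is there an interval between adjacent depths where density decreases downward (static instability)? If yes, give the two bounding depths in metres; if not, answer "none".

none

Evaluate Δρ/ρ₀ = −αΔT + βΔS across each adjacent pair:
  15–113 m: −αΔT+βΔS = −(2.2 × 10⁻⁴)(-4.2)+(7.9 × 10⁻⁴)(+0.69) = 1.5 × 10⁻³ → stable
  113–131 m: −αΔT+βΔS = −(2.2 × 10⁻⁴)(-1.0)+(7.9 × 10⁻⁴)(-0.12) = 1.3 × 10⁻⁴ → stable
  131–202 m: −αΔT+βΔS = −(2.2 × 10⁻⁴)(+0.9)+(7.9 × 10⁻⁴)(+0.51) = 2.0 × 10⁻⁴ → stable
Every interval has Δρ > 0: the column is stably stratified throughout.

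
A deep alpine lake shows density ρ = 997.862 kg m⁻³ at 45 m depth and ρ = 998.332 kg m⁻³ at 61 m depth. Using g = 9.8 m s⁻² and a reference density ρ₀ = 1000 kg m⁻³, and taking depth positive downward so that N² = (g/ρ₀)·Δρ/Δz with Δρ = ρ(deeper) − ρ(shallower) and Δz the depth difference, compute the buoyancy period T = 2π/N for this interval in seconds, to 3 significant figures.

Δρ = 998.332 − 997.862 = 0.470 kg m⁻³ over Δz = 61 − 45 = 16 m.
N² = (9.8/1000) × (0.470/16) = 2.8788 × 10⁻⁴ s⁻².
N = √(2.8788 × 10⁻⁴) = 0.016967 rad s⁻¹, so T = 2π/N = 370.32 s ≈ 370 s.

370 s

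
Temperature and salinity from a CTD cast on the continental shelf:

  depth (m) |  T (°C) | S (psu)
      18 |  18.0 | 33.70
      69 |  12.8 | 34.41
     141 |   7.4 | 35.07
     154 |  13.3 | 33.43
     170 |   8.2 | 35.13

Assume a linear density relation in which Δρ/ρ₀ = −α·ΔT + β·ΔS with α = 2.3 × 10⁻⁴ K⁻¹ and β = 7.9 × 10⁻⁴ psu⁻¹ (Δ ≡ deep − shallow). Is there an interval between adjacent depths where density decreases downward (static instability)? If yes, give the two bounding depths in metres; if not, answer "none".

141–154 m

Evaluate Δρ/ρ₀ = −αΔT + βΔS across each adjacent pair:
  18–69 m: −αΔT+βΔS = −(2.3 × 10⁻⁴)(-5.2)+(7.9 × 10⁻⁴)(+0.71) = 1.8 × 10⁻³ → stable
  69–141 m: −αΔT+βΔS = −(2.3 × 10⁻⁴)(-5.4)+(7.9 × 10⁻⁴)(+0.66) = 1.8 × 10⁻³ → stable
  141–154 m: −αΔT+βΔS = −(2.3 × 10⁻⁴)(+5.9)+(7.9 × 10⁻⁴)(-1.64) = -2.7 × 10⁻³ → UNSTABLE
  154–170 m: −αΔT+βΔS = −(2.3 × 10⁻⁴)(-5.1)+(7.9 × 10⁻⁴)(+1.70) = 2.5 × 10⁻³ → stable
The 141–154 m interval has Δρ < 0: lighter water underlies denser water.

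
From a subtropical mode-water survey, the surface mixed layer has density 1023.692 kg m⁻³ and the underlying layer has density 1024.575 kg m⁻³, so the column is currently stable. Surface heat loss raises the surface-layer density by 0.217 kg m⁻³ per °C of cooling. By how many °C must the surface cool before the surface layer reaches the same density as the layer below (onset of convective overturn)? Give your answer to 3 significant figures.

4.07 °C

Density deficit of the surface layer: 1024.575 − 1023.692 = 0.883 kg m⁻³.
Required change = 0.883 / 0.217 = 4.07 °C.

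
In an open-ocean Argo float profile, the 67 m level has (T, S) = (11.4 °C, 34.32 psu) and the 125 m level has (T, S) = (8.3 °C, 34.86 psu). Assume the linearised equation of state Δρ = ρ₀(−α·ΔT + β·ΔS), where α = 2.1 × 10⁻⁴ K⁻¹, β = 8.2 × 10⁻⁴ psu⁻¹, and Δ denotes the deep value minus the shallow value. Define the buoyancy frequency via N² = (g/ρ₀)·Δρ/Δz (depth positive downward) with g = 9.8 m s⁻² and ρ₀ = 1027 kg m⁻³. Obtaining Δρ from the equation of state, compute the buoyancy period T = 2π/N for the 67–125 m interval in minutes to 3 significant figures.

7.70 min

ΔT = -3.1 K, ΔS = +0.54 psu (deep − shallow).
Δρ/ρ₀ = −αΔT + βΔS = 6.51 × 10⁻⁴ + 4.428 × 10⁻⁴ = 1.0938 × 10⁻³, so Δρ ≈ 1.123 kg m⁻³.
N² = (g/ρ₀)·Δρ/Δz = g·(Δρ/ρ₀)/Δz = 9.8 × 1.0938 × 10⁻³ / 58 = 1.8481 × 10⁻⁴ s⁻².
N = √(1.8481 × 10⁻⁴) = 0.013594 rad s⁻¹ → T = 2π/N = 462.20 s = 7.7033 min ≈ 7.70 min.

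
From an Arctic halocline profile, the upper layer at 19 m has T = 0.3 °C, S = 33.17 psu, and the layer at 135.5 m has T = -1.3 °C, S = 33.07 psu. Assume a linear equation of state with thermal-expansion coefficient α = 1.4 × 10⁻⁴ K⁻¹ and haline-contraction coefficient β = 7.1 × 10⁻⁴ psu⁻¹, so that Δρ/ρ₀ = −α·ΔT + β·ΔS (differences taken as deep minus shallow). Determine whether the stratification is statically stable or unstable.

stable

ΔT = -1.3 − 0.3 = -1.6 K and ΔS = 33.07 − 33.17 = -0.10 psu (deep − shallow).
−αΔT = 2.24 × 10⁻⁴; βΔS = -7.10 × 10⁻⁵; sum Δρ/ρ₀ = 1.53 × 10⁻⁴.
Δρ/ρ₀ > 0, so Δρ > 0: deeper water is denser → statically stable.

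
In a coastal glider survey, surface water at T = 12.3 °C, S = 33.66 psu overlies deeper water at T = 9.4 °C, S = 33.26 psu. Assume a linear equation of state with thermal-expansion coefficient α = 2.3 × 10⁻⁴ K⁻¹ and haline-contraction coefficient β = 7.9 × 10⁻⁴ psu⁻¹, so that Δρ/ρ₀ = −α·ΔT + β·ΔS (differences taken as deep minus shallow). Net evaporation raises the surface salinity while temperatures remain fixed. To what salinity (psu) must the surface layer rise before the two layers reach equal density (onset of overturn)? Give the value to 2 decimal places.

34.10 psu

Neutral buoyancy requires −α(T_deep − T_surf) + β(S_deep − S_surf′) = 0.
S_surf′ = S_deep − (α/β)·ΔT = 33.26 − (2.3 × 10⁻⁴/7.9 × 10⁻⁴)·(-2.9) = 34.1043 psu.
Increase required: 34.1043 − 33.66 = 0.4443 psu.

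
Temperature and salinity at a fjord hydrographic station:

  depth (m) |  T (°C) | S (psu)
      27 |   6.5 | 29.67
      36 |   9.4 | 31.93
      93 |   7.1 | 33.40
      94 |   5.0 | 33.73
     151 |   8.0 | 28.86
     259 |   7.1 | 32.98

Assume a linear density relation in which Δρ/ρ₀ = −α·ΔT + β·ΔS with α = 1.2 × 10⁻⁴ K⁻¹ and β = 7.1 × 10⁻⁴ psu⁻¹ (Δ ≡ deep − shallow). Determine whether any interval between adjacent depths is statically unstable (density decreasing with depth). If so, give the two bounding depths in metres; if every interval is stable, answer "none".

Evaluate Δρ/ρ₀ = −αΔT + βΔS across each adjacent pair:
  27–36 m: −αΔT+βΔS = −(1.2 × 10⁻⁴)(+2.9)+(7.1 × 10⁻⁴)(+2.26) = 1.3 × 10⁻³ → stable
  36–93 m: −αΔT+βΔS = −(1.2 × 10⁻⁴)(-2.3)+(7.1 × 10⁻⁴)(+1.47) = 1.3 × 10⁻³ → stable
  93–94 m: −αΔT+βΔS = −(1.2 × 10⁻⁴)(-2.1)+(7.1 × 10⁻⁴)(+0.33) = 4.9 × 10⁻⁴ → stable
  94–151 m: −αΔT+βΔS = −(1.2 × 10⁻⁴)(+3.0)+(7.1 × 10⁻⁴)(-4.87) = -3.8 × 10⁻³ → UNSTABLE
  151–259 m: −αΔT+βΔS = −(1.2 × 10⁻⁴)(-0.9)+(7.1 × 10⁻⁴)(+4.12) = 3.0 × 10⁻³ → stable
The 94–151 m interval has Δρ < 0: lighter water underlies denser water.

94–151 m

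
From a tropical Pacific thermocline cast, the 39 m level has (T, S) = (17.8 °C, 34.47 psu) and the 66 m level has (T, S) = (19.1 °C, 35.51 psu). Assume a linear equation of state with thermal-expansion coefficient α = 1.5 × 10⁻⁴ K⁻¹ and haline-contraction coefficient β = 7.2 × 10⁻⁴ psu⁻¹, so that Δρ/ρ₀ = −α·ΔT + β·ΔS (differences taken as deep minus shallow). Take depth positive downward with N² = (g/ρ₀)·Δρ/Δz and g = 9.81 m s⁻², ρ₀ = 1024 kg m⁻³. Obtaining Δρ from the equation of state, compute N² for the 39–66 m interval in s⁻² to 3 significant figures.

2.01 × 10⁻⁴ s⁻²

ΔT = +1.3 K, ΔS = +1.04 psu (deep − shallow).
Δρ/ρ₀ = −αΔT + βΔS = -1.95 × 10⁻⁴ + 7.488 × 10⁻⁴ = 5.538 × 10⁻⁴, so Δρ ≈ 0.5671 kg m⁻³.
N² = (g/ρ₀)·Δρ/Δz = g·(Δρ/ρ₀)/Δz = 9.81 × 5.538 × 10⁻⁴ / 27 = 2.0121 × 10⁻⁴ s⁻² ≈ 2.01 × 10⁻⁴ s⁻².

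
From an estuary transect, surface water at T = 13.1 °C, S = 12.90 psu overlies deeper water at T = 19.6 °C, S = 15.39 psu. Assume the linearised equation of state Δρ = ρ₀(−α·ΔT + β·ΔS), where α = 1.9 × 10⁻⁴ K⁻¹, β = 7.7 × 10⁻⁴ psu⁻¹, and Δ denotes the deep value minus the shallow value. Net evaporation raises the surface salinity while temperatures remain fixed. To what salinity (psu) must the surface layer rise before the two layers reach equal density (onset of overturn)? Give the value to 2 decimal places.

Neutral buoyancy requires −α(T_deep − T_surf) + β(S_deep − S_surf′) = 0.
S_surf′ = S_deep − (α/β)·ΔT = 15.39 − (1.9 × 10⁻⁴/7.7 × 10⁻⁴)·(+6.5) = 13.7861 psu.
Increase required: 13.7861 − 12.90 = 0.8861 psu.

13.79 psu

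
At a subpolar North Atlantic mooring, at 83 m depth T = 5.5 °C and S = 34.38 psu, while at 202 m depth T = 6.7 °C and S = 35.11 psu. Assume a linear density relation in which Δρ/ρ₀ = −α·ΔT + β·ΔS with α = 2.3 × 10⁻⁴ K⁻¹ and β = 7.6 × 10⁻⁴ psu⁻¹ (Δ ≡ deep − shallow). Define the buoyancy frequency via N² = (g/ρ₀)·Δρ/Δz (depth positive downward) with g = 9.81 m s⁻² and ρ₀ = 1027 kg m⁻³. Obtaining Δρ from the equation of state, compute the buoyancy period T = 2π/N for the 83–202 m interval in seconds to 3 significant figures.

ΔT = +1.2 K, ΔS = +0.73 psu (deep − shallow).
Δρ/ρ₀ = −αΔT + βΔS = -2.76 × 10⁻⁴ + 5.548 × 10⁻⁴ = 2.788 × 10⁻⁴, so Δρ ≈ 0.2863 kg m⁻³.
N² = (g/ρ₀)·Δρ/Δz = g·(Δρ/ρ₀)/Δz = 9.81 × 2.788 × 10⁻⁴ / 119 = 2.2983 × 10⁻⁵ s⁻².
N = √(2.2983 × 10⁻⁵) = 4.7941 × 10⁻³ rad s⁻¹ → T = 2π/N = 1.3106 × 10³ s ≈ 1.31 × 10³ s.

1.31 × 10³ s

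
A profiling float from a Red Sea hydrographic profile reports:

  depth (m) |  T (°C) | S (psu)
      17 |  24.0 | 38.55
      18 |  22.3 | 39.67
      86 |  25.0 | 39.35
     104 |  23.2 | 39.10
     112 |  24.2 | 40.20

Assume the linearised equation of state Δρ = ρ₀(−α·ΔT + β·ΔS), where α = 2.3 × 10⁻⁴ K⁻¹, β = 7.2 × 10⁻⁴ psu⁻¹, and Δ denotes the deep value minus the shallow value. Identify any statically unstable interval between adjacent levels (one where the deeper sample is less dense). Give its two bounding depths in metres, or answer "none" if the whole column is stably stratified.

Evaluate Δρ/ρ₀ = −αΔT + βΔS across each adjacent pair:
  17–18 m: −αΔT+βΔS = −(2.3 × 10⁻⁴)(-1.7)+(7.2 × 10⁻⁴)(+1.12) = 1.2 × 10⁻³ → stable
  18–86 m: −αΔT+βΔS = −(2.3 × 10⁻⁴)(+2.7)+(7.2 × 10⁻⁴)(-0.32) = -8.5 × 10⁻⁴ → UNSTABLE
  86–104 m: −αΔT+βΔS = −(2.3 × 10⁻⁴)(-1.8)+(7.2 × 10⁻⁴)(-0.25) = 2.3 × 10⁻⁴ → stable
  104–112 m: −αΔT+βΔS = −(2.3 × 10⁻⁴)(+1.0)+(7.2 × 10⁻⁴)(+1.10) = 5.6 × 10⁻⁴ → stable
The 18–86 m interval has Δρ < 0: lighter water underlies denser water.

18–86 m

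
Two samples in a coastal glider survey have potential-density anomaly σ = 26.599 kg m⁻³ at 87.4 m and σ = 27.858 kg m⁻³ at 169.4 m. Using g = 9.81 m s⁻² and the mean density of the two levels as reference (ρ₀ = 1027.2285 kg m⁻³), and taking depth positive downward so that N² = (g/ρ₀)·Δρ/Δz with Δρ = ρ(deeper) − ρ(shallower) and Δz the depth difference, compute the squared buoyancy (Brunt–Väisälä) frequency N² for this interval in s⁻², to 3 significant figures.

1.47 × 10⁻⁴ s⁻²

Δρ = 1027.858 − 1026.599 = 1.259 kg m⁻³ over Δz = 169.4 − 87.4 = 82 m.
N² = (9.81/1027.2285) × (1.259/82) = 1.4663 × 10⁻⁴ s⁻² ≈ 1.47 × 10⁻⁴ s⁻².
N² > 0, so the interval is statically stable.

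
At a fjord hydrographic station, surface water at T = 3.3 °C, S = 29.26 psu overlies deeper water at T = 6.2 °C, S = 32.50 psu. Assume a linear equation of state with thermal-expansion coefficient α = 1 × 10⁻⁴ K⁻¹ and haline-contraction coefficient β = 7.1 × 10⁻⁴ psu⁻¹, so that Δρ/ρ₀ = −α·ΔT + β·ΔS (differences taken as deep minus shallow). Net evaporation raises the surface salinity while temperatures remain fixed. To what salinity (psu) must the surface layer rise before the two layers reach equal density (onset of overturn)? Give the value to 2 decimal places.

32.09 psu

Neutral buoyancy requires −α(T_deep − T_surf) + β(S_deep − S_surf′) = 0.
S_surf′ = S_deep − (α/β)·ΔT = 32.50 − (1 × 10⁻⁴/7.1 × 10⁻⁴)·(+2.9) = 32.0915 psu.
Increase required: 32.0915 − 29.26 = 2.8315 psu.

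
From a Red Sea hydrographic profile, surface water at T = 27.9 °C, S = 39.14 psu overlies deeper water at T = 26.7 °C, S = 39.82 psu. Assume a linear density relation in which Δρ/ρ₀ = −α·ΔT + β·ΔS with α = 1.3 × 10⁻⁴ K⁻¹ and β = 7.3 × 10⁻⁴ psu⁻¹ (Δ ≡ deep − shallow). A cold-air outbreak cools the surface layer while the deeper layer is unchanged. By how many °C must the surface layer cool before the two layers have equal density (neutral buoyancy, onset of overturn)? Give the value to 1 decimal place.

5.0 °C

Neutral buoyancy requires Δρ = 0, i.e. −α(T_deep − T_surf′) + β(S_deep − S_surf) = 0.
T_surf′ = T_deep − (β/α)·ΔS = 26.7 − (7.3 × 10⁻⁴/1.3 × 10⁻⁴)·(+0.68) = 22.882 °C.
Cooling required: 27.9 − (22.882) = 5.018 °C.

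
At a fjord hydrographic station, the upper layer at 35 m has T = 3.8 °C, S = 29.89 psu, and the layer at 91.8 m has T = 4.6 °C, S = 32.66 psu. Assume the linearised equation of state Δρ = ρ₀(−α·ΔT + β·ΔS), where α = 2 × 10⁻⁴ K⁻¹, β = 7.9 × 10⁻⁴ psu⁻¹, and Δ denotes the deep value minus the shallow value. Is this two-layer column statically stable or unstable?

ΔT = 4.6 − 3.8 = +0.8 K and ΔS = 32.66 − 29.89 = +2.77 psu (deep − shallow).
−αΔT = -1.60 × 10⁻⁴; βΔS = 2.1883 × 10⁻³; sum Δρ/ρ₀ = 2.0283 × 10⁻³.
Δρ/ρ₀ > 0, so Δρ > 0: deeper water is denser → statically stable.

stable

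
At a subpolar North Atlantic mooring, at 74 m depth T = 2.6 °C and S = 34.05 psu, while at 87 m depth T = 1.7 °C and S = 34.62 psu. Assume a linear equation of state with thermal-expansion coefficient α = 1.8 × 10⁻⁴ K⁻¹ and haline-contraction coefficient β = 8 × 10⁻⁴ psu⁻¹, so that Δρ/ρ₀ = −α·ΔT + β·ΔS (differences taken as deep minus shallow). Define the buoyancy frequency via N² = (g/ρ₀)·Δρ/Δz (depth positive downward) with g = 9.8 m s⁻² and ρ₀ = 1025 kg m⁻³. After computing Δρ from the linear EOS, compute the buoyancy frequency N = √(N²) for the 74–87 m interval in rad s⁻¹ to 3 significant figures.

ΔT = -0.9 K, ΔS = +0.57 psu (deep − shallow).
Δρ/ρ₀ = −αΔT + βΔS = 1.62 × 10⁻⁴ + 4.56 × 10⁻⁴ = 6.18 × 10⁻⁴, so Δρ ≈ 0.6334 kg m⁻³.
N² = (g/ρ₀)·Δρ/Δz = g·(Δρ/ρ₀)/Δz = 9.8 × 6.18 × 10⁻⁴ / 13 = 4.6588 × 10⁻⁴ s⁻².
N = √(4.6588 × 10⁻⁴) = 0.021584 rad s⁻¹ ≈ 0.0216 rad s⁻¹.

0.0216 rad s⁻¹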